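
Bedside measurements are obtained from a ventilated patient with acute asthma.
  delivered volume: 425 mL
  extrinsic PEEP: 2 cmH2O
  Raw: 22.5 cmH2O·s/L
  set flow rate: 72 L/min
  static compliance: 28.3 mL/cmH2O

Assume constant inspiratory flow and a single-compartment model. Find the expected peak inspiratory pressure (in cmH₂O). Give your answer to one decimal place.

44.0

Flow: 72 L/min ÷ 60 = 1.2 L/s.
Equation of motion (constant flow): PIP = Vt/C + R·V̇ + PEEP.
PIP = 425/28.3 + 22.5×1.2 + 2 = 15.018 + 27.0 + 2 = 44.018 cmH2O.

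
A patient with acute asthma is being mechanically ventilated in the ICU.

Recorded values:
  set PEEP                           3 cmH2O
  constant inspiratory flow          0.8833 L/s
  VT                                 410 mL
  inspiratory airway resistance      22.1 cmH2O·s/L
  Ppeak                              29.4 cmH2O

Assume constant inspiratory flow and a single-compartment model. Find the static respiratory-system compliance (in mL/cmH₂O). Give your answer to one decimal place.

59.6

Equation of motion (constant flow): PIP = Vt/C + R·V̇ + PEEP.
Vt/C = PIP − R·V̇ − PEEP = 29.4 − 22.1×0.8833 − 3 = 29.4 − 19.521 − 3 = 6.879 cmH2O.
C = Vt / 6.879 = 410 / 6.879 = 59.602 mL/cmH2O.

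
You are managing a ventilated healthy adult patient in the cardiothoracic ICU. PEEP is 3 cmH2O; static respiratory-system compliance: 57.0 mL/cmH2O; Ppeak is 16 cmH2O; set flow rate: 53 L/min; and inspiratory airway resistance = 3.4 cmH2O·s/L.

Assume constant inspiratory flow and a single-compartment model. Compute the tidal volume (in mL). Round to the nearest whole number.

Flow: 53 L/min ÷ 60 = 0.8833 L/s.
Equation of motion (constant flow): PIP = Vt/C + R·V̇ + PEEP.
Vt/C = PIP − R·V̇ − PEEP = 16 − 3.003 − 3 = 9.997 cmH2O.
Vt = C × 9.997 = 57.0 × 9.997 = 569.83 mL.

570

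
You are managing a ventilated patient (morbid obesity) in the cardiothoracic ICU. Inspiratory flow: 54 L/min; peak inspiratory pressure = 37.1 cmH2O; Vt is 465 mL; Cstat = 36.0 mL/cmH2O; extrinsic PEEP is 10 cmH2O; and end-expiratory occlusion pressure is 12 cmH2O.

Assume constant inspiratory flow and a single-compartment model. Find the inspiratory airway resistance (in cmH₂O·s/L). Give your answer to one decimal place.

Flow: 54 L/min ÷ 60 = 0.9 L/s.
Total PEEP = 12 cmH2O (set 10 + intrinsic 2); this is the baseline alveolar pressure.
Equation of motion (constant flow): PIP = Vt/C + R·V̇ + PEEP.
R·V̇ = PIP − Vt/C − PEEP = 37.1 − 465/36.0 − 12 = 37.1 − 12.917 − 12 = 12.183 cmH2O.
R = 12.183 / 0.9 = 13.537 cmH2O·s/L.

13.5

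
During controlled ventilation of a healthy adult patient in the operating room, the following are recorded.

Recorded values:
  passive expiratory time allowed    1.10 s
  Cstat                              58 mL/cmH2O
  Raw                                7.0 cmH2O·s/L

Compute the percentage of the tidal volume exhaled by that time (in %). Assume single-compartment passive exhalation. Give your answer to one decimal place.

93.3

τ = R × C = 7.0 × 58 mL/cmH2O = 7.0 × 0.058 L/cmH2O = 0.406 s.
Passive exhalation: V(t)/V₀ = e^(−t/τ) = e^(−1.10/0.406) = 0.06658.
Fraction exhaled = 1 − 0.06658 = 0.9334 → 93.34%.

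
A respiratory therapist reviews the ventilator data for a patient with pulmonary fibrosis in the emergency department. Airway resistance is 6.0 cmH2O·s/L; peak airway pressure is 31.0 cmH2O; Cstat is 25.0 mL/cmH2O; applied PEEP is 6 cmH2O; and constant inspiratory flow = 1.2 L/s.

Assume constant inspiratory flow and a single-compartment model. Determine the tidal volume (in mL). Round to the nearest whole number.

445

Equation of motion (constant flow): PIP = Vt/C + R·V̇ + PEEP.
Vt/C = PIP − R·V̇ − PEEP = 31.0 − 7.2 − 6 = 17.8 cmH2O.
Vt = C × 17.8 = 25.0 × 17.8 = 445.0 mL.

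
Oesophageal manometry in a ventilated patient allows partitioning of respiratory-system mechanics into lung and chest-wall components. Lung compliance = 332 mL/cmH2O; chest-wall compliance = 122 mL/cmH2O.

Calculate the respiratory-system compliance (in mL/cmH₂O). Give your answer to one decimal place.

89.2

Lung and chest wall are elastances in series: 1/Crs = 1/CL + 1/Ccw.
1/Crs = 1/332 + 1/122 = 0.01121.
Crs = 89.206 mL/cmH2O.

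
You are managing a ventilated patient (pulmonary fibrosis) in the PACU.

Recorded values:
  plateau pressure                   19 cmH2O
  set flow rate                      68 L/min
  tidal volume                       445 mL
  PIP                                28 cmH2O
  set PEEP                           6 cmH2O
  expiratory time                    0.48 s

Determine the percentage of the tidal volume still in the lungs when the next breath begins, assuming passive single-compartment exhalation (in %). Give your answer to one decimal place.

17.1

Flow: 68 L/min ÷ 60 = 1.1333 L/s.
R = (PIP − Pplat)/V̇ = (28 − 19) / 1.1333 = 9.0/1.1333 = 7.941 cmH2O·s/L.
C = Vt/(Pplat − PEEP) = 445.0 / (19 − 6) = 445.0/13.0 = 34.231 mL/cmH2O.
τ = R × C = 7.941 × 0.03423 L/cmH2O = 0.2718 s.
Fraction remaining at end-expiration = e^(−Te/τ) = e^(−0.48/0.2718) = 0.171 → 17.1%.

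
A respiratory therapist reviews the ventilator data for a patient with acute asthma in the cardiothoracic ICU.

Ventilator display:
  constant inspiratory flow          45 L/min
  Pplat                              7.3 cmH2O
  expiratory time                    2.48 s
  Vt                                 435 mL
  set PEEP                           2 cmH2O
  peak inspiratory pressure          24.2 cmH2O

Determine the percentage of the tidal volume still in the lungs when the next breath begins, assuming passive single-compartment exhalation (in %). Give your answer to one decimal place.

Flow: 45 L/min ÷ 60 = 0.75 L/s.
R = (PIP − Pplat)/V̇ = (24.2 − 7.3) / 0.75 = 16.9/0.75 = 22.533 cmH2O·s/L.
C = Vt/(Pplat − PEEP) = 435.0 / (7.3 − 2) = 435.0/5.3 = 82.075 mL/cmH2O.
τ = R × C = 22.533 × 0.08208 L/cmH2O = 1.85 s.
Fraction remaining at end-expiration = e^(−Te/τ) = e^(−2.48/1.85) = 0.2617 → 26.17%.

26.2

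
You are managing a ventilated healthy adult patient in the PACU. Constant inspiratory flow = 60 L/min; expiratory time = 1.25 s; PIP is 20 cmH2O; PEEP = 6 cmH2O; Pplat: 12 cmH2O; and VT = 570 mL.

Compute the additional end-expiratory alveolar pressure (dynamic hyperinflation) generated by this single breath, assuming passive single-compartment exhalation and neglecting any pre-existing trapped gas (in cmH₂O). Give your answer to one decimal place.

Flow: 60 L/min ÷ 60 = 1 L/s.
R = (PIP − Pplat)/V̇ = (20 − 12) / 1 = 8.0/1 = 8.0 cmH2O·s/L.
C = Vt/(Pplat − PEEP) = 570.0 / (12 − 6) = 570.0/6.0 = 95.0 mL/cmH2O.
τ = R × C = 8.0 × 0.095 L/cmH2O = 0.76 s.
Fraction remaining = e^(−Te/τ) = e^(−1.25/0.76) = 0.1931; trapped volume = 570.0 × 0.1931 = 110.07 mL.
Additional alveolar pressure from trapping ≈ V_trapped / C = 110.07 / 95.0 = 1.159 cmH2O.

1.2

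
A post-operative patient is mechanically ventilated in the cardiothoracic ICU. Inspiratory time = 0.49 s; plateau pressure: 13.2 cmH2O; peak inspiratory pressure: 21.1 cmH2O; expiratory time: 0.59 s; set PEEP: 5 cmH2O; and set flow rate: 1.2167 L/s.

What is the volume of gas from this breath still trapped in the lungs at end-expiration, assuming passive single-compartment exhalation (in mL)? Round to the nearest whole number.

Vt = flow × Ti = 1.2167 L/s × 0.49 s × 1000 mL/L = 596.18 mL.
R = (PIP − Pplat)/V̇ = (21.1 − 13.2) / 1.2167 = 7.9/1.2167 = 6.493 cmH2O·s/L.
C = Vt/(Pplat − PEEP) = 596.18 / (13.2 − 5) = 596.18/8.2 = 72.705 mL/cmH2O.
τ = R × C = 6.493 × 0.07271 L/cmH2O = 0.4721 s.
Fraction remaining = e^(−Te/τ) = e^(−0.59/0.4721) = 0.2866.
Trapped volume = 596.18 × 0.2866 = 170.87 mL.

171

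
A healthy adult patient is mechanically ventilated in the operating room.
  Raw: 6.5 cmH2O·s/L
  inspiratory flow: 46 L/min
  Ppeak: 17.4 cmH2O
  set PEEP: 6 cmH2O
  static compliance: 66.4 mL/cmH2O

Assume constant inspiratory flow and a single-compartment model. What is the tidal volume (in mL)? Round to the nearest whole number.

426

Flow: 46 L/min ÷ 60 = 0.7667 L/s.
Equation of motion (constant flow): PIP = Vt/C + R·V̇ + PEEP.
Vt/C = PIP − R·V̇ − PEEP = 17.4 − 4.984 − 6 = 6.416 cmH2O.
Vt = C × 6.416 = 66.4 × 6.416 = 426.02 mL.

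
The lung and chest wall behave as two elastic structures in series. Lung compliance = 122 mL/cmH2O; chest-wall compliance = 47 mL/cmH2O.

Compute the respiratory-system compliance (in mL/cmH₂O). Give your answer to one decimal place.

33.9

Lung and chest wall are elastances in series: 1/Crs = 1/CL + 1/Ccw.
1/Crs = 1/122 + 1/47 = 0.02947.
Crs = 33.933 mL/cmH2O.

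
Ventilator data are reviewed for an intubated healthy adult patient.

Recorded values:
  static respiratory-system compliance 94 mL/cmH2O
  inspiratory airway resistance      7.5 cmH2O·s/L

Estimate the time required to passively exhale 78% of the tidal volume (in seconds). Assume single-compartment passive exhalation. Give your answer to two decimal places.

1.07

τ = R × C = 7.5 × 94 mL/cmH2O = 7.5 × 0.094 L/cmH2O = 0.705 s.
Exhaled fraction f = 1 − e^(−t/τ) → t = −τ·ln(1 − f) = −0.705·ln(0.22) = 1.067 s.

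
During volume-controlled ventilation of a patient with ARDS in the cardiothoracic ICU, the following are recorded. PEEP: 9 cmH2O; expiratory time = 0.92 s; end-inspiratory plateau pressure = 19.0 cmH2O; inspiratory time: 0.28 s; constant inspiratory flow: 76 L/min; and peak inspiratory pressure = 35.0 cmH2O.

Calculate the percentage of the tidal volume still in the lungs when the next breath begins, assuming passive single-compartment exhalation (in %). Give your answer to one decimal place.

Flow: 76 L/min ÷ 60 = 1.2667 L/s.
Vt = flow × Ti = 1.2667 L/s × 0.28 s × 1000 mL/L = 354.68 mL.
R = (PIP − Pplat)/V̇ = (35.0 − 19.0) / 1.2667 = 16.0/1.2667 = 12.631 cmH2O·s/L.
C = Vt/(Pplat − PEEP) = 354.68 / (19.0 − 9) = 354.68/10.0 = 35.468 mL/cmH2O.
τ = R × C = 12.631 × 0.03547 L/cmH2O = 0.448 s.
Fraction remaining at end-expiration = e^(−Te/τ) = e^(−0.92/0.448) = 0.1283 → 12.83%.

12.8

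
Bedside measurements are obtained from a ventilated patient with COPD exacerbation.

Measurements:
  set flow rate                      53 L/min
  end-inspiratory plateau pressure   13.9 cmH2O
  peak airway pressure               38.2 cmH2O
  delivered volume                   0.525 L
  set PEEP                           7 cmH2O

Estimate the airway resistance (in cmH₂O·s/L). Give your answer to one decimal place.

27.5

Flow: 53 L/min ÷ 60 = 0.8833 L/s.
Raw = (PIP − Pplat) / flow = (38.2 − 13.9) / 0.8833 = 24.3 / 0.8833 = 27.51 cmH2O·s/L.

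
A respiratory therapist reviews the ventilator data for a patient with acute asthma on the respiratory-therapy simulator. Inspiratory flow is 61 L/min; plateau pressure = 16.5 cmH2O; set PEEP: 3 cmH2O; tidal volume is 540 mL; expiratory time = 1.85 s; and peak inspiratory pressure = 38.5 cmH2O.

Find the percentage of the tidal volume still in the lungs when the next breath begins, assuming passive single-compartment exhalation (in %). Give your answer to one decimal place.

Flow: 61 L/min ÷ 60 = 1.0167 L/s.
R = (PIP − Pplat)/V̇ = (38.5 − 16.5) / 1.0167 = 22.0/1.0167 = 21.639 cmH2O·s/L.
C = Vt/(Pplat − PEEP) = 540.0 / (16.5 − 3) = 540.0/13.5 = 40.0 mL/cmH2O.
τ = R × C = 21.639 × 0.04 L/cmH2O = 0.8656 s.
Fraction remaining at end-expiration = e^(−Te/τ) = e^(−1.85/0.8656) = 0.118 → 11.8%.

11.8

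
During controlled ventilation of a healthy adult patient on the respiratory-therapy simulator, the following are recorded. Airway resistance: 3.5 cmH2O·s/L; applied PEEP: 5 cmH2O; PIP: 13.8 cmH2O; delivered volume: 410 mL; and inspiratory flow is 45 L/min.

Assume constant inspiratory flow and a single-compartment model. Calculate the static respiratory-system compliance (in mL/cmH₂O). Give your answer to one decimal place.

Flow: 45 L/min ÷ 60 = 0.75 L/s.
Equation of motion (constant flow): PIP = Vt/C + R·V̇ + PEEP.
Vt/C = PIP − R·V̇ − PEEP = 13.8 − 3.5×0.75 − 5 = 13.8 − 2.625 − 5 = 6.175 cmH2O.
C = Vt / 6.175 = 410 / 6.175 = 66.397 mL/cmH2O.

66.4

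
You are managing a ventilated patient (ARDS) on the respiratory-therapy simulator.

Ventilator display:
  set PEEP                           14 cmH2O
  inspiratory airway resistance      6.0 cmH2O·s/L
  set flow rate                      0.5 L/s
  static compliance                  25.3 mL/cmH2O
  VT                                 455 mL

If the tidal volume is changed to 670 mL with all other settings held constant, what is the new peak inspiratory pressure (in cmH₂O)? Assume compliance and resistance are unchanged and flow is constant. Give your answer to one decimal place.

PIP = Vt/C + R·V̇ + PEEP (constant-flow equation of motion).
Only the elastic term changes: ΔPIP = ΔVt / C = (670 − 455) / 25.3 = 8.498 cmH2O.
Original PIP = 455/25.3 + 6.0×0.5 + 14 = 34.984 cmH2O; new PIP = 34.984 + (8.498) = 43.482 cmH2O.

43.5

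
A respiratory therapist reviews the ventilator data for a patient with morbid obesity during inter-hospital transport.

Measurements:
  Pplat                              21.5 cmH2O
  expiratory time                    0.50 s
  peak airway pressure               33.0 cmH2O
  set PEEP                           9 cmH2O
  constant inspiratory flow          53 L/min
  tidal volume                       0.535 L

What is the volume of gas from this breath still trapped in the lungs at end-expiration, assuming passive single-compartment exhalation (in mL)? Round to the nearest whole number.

Flow: 53 L/min ÷ 60 = 0.8833 L/s.
R = (PIP − Pplat)/V̇ = (33.0 − 21.5) / 0.8833 = 11.5/0.8833 = 13.019 cmH2O·s/L.
C = Vt/(Pplat − PEEP) = 535.0 / (21.5 − 9) = 535.0/12.5 = 42.8 mL/cmH2O.
τ = R × C = 13.019 × 0.0428 L/cmH2O = 0.5572 s.
Fraction remaining = e^(−Te/τ) = e^(−0.50/0.5572) = 0.4077.
Trapped volume = 535.0 × 0.4077 = 218.12 mL.

218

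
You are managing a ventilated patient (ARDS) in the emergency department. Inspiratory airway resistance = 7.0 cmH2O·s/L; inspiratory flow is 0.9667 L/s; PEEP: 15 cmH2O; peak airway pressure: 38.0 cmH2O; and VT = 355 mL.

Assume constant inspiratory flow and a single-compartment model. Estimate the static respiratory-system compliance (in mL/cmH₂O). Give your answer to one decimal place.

21.9

Equation of motion (constant flow): PIP = Vt/C + R·V̇ + PEEP.
Vt/C = PIP − R·V̇ − PEEP = 38.0 − 7.0×0.9667 − 15 = 38.0 − 6.767 − 15 = 16.233 cmH2O.
C = Vt / 16.233 = 355 / 16.233 = 21.869 mL/cmH2O.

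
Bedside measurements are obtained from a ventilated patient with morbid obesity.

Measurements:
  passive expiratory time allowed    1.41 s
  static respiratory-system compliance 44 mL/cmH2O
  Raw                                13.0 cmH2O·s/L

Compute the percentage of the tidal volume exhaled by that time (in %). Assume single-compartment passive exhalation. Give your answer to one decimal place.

τ = R × C = 13.0 × 44 mL/cmH2O = 13.0 × 0.044 L/cmH2O = 0.572 s.
Passive exhalation: V(t)/V₀ = e^(−t/τ) = e^(−1.41/0.572) = 0.08501.
Fraction exhaled = 1 − 0.08501 = 0.915 → 91.5%.

91.5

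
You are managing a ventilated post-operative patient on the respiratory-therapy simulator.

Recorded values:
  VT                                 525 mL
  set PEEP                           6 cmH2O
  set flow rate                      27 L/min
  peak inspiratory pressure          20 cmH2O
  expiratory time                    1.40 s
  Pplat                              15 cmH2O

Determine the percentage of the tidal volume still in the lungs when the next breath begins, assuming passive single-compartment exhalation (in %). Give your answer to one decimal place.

Flow: 27 L/min ÷ 60 = 0.45 L/s.
R = (PIP − Pplat)/V̇ = (20 − 15) / 0.45 = 5.0/0.45 = 11.111 cmH2O·s/L.
C = Vt/(Pplat − PEEP) = 525.0 / (15 − 6) = 525.0/9.0 = 58.333 mL/cmH2O.
τ = R × C = 11.111 × 0.05833 L/cmH2O = 0.6481 s.
Fraction remaining at end-expiration = e^(−Te/τ) = e^(−1.40/0.6481) = 0.1153 → 11.53%.

11.5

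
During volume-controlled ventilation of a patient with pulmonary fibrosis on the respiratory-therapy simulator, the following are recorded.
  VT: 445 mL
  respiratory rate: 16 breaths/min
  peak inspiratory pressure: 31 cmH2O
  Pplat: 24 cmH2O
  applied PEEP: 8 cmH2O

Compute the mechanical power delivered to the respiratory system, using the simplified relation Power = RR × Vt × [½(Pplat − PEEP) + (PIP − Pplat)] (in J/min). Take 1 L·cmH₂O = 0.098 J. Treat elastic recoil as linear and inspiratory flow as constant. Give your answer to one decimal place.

10.5

Per-breath work = Vt × [½(Pplat−PEEP) + (PIP−Pplat)] = 0.445 × [0.5×16.0 + 7.0] = 0.445 × 15.0 = 6.675 L·cmH2O.
Power = 16 × 6.675 = 106.8 L·cmH2O/min.
× 0.098 J/(L·cmH2O) → 10.466 J/min.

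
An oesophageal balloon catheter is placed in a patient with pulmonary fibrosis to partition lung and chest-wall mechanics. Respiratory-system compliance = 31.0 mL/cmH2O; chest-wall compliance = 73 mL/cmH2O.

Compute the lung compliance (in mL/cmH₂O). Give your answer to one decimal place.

53.9

1/CL = 1/Crs − 1/Ccw.
1/CL = 1/31.0 − 1/73 = 0.01856.
CL = 53.879 mL/cmH2O.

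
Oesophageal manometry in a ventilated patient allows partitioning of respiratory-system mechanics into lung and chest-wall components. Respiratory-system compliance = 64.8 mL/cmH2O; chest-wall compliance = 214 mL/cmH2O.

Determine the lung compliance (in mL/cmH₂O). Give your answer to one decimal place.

92.9

1/CL = 1/Crs − 1/Ccw.
1/CL = 1/64.8 − 1/214 = 0.01076.
CL = 92.937 mL/cmH2O.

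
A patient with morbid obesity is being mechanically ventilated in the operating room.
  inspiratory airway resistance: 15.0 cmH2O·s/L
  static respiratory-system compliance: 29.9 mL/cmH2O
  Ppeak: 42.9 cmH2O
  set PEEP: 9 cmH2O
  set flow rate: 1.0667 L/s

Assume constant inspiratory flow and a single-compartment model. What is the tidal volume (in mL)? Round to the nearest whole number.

535

Equation of motion (constant flow): PIP = Vt/C + R·V̇ + PEEP.
Vt/C = PIP − R·V̇ − PEEP = 42.9 − 16.001 − 9 = 17.899 cmH2O.
Vt = C × 17.899 = 29.9 × 17.899 = 535.18 mL.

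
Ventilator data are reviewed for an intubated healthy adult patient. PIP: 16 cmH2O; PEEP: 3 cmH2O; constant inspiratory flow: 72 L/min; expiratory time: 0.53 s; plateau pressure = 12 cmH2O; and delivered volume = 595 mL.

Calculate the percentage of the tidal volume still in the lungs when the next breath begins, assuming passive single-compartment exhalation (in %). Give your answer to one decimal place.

9.0

Flow: 72 L/min ÷ 60 = 1.2 L/s.
R = (PIP − Pplat)/V̇ = (16 − 12) / 1.2 = 4.0/1.2 = 3.333 cmH2O·s/L.
C = Vt/(Pplat − PEEP) = 595.0 / (12 − 3) = 595.0/9.0 = 66.111 mL/cmH2O.
τ = R × C = 3.333 × 0.06611 L/cmH2O = 0.2203 s.
Fraction remaining at end-expiration = e^(−Te/τ) = e^(−0.53/0.2203) = 0.09019 → 9.019%.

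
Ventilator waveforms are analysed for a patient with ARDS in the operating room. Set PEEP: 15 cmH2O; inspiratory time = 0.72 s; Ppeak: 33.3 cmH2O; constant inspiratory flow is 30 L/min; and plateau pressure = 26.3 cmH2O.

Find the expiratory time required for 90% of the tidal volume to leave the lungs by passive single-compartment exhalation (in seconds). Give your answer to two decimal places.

Flow: 30 L/min ÷ 60 = 0.5 L/s.
Vt = flow × Ti = 0.5 L/s × 0.72 s × 1000 mL/L = 360.0 mL.
R = (PIP − Pplat)/V̇ = (33.3 − 26.3) / 0.5 = 7.0/0.5 = 14.0 cmH2O·s/L.
C = Vt/(Pplat − PEEP) = 360.0 / (26.3 − 15) = 360.0/11.3 = 31.858 mL/cmH2O.
τ = R × C = 14.0 × 0.03186 L/cmH2O = 0.446 s.
t = −τ·ln(1 − 0.90) = −0.446·ln(0.1) = 1.027 s.

1.03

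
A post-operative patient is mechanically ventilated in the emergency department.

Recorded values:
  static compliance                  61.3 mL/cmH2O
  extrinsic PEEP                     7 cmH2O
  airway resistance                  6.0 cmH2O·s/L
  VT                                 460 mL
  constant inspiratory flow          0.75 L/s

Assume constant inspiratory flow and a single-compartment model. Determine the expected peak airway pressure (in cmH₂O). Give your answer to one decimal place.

Equation of motion (constant flow): PIP = Vt/C + R·V̇ + PEEP.
PIP = 460/61.3 + 6.0×0.75 + 7 = 7.504 + 4.5 + 7 = 19.004 cmH2O.

19.0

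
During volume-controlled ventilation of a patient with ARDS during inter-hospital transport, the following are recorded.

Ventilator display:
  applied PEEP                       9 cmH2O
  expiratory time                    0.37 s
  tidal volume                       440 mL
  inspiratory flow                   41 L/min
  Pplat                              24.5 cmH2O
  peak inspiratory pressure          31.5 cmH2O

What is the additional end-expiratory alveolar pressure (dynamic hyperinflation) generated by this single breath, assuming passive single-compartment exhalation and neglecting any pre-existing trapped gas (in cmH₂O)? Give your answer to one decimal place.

4.3

Flow: 41 L/min ÷ 60 = 0.6833 L/s.
R = (PIP − Pplat)/V̇ = (31.5 − 24.5) / 0.6833 = 7.0/0.6833 = 10.244 cmH2O·s/L.
C = Vt/(Pplat − PEEP) = 440.0 / (24.5 − 9) = 440.0/15.5 = 28.387 mL/cmH2O.
τ = R × C = 10.244 × 0.02839 L/cmH2O = 0.2908 s.
Fraction remaining = e^(−Te/τ) = e^(−0.37/0.2908) = 0.2802; trapped volume = 440.0 × 0.2802 = 123.29 mL.
Additional alveolar pressure from trapping ≈ V_trapped / C = 123.29 / 28.387 = 4.343 cmH2O.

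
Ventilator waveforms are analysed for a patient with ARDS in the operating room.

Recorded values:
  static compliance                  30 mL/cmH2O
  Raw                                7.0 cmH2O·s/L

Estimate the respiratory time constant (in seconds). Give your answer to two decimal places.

τ = R × C = 7.0 × 30 mL/cmH2O = 7.0 × 0.030 L/cmH2O = 0.21 s.

0.21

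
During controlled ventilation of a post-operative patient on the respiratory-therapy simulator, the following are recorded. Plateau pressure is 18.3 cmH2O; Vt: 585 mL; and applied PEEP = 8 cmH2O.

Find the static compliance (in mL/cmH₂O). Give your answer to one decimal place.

56.8

Cstat = Vt / (Pplat − PEEP) = 585 / (18.3 − 8) = 585 / 10.3 = 56.796 mL/cmH2O.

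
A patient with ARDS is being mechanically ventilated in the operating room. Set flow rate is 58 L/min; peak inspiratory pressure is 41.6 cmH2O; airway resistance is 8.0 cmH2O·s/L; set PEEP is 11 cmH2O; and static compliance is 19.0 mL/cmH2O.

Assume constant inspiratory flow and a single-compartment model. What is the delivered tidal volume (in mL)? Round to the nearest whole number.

434

Flow: 58 L/min ÷ 60 = 0.9667 L/s.
Equation of motion (constant flow): PIP = Vt/C + R·V̇ + PEEP.
Vt/C = PIP − R·V̇ − PEEP = 41.6 − 7.734 − 11 = 22.866 cmH2O.
Vt = C × 22.866 = 19.0 × 22.866 = 434.45 mL.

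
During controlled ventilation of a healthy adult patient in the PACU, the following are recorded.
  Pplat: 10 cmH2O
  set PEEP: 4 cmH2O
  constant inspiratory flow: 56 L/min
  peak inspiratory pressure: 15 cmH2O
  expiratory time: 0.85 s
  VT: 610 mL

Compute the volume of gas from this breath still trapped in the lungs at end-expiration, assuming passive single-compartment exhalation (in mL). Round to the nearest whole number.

Flow: 56 L/min ÷ 60 = 0.9333 L/s.
R = (PIP − Pplat)/V̇ = (15 − 10) / 0.9333 = 5.0/0.9333 = 5.357 cmH2O·s/L.
C = Vt/(Pplat − PEEP) = 610.0 / (10 − 4) = 610.0/6.0 = 101.67 mL/cmH2O.
τ = R × C = 5.357 × 0.1017 L/cmH2O = 0.5448 s.
Fraction remaining = e^(−Te/τ) = e^(−0.85/0.5448) = 0.2101.
Trapped volume = 610.0 × 0.2101 = 128.16 mL.

128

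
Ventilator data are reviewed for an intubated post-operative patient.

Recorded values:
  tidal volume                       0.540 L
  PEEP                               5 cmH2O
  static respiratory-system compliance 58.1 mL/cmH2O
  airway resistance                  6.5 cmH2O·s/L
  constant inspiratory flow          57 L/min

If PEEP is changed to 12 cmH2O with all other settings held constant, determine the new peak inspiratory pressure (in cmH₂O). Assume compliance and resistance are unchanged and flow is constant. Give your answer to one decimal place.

Flow: 57 L/min ÷ 60 = 0.95 L/s.
PIP = Vt/C + R·V̇ + PEEP (constant-flow equation of motion).
Only the baseline term changes: ΔPIP = ΔPEEP = 12 − 5 = 7.0 cmH2O.
Original PIP = 540/58.1 + 6.5×0.95 + 5 = 20.469 cmH2O; new PIP = 20.469 + (7.0) = 27.469 cmH2O.

27.5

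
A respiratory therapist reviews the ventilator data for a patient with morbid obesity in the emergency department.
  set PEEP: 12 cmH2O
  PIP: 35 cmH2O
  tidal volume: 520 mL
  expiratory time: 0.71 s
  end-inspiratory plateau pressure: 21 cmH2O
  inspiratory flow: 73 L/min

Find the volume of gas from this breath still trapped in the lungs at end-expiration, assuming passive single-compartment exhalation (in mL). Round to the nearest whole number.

179

Flow: 73 L/min ÷ 60 = 1.2167 L/s.
R = (PIP − Pplat)/V̇ = (35 − 21) / 1.2167 = 14.0/1.2167 = 11.507 cmH2O·s/L.
C = Vt/(Pplat − PEEP) = 520.0 / (21 − 12) = 520.0/9.0 = 57.778 mL/cmH2O.
τ = R × C = 11.507 × 0.05778 L/cmH2O = 0.6649 s.
Fraction remaining = e^(−Te/τ) = e^(−0.71/0.6649) = 0.3438.
Trapped volume = 520.0 × 0.3438 = 178.78 mL.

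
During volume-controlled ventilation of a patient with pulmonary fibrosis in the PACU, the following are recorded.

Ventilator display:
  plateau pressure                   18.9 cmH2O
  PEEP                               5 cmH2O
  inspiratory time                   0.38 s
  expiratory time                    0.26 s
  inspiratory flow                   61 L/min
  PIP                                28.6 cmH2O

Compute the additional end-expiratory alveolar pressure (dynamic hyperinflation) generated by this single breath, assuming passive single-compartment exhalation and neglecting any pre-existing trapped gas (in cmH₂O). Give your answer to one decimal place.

5.2

Flow: 61 L/min ÷ 60 = 1.0167 L/s.
Vt = flow × Ti = 1.0167 L/s × 0.38 s × 1000 mL/L = 386.35 mL.
R = (PIP − Pplat)/V̇ = (28.6 − 18.9) / 1.0167 = 9.7/1.0167 = 9.541 cmH2O·s/L.
C = Vt/(Pplat − PEEP) = 386.35 / (18.9 − 5) = 386.35/13.9 = 27.795 mL/cmH2O.
τ = R × C = 9.541 × 0.0278 L/cmH2O = 0.2652 s.
Fraction remaining = e^(−Te/τ) = e^(−0.26/0.2652) = 0.3752; trapped volume = 386.35 × 0.3752 = 144.96 mL.
Additional alveolar pressure from trapping ≈ V_trapped / C = 144.96 / 27.795 = 5.215 cmH2O.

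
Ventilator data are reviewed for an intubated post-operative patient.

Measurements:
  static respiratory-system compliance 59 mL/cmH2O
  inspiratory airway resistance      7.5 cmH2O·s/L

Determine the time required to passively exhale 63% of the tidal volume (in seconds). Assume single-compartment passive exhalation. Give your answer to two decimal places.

τ = R × C = 7.5 × 59 mL/cmH2O = 7.5 × 0.059 L/cmH2O = 0.4425 s.
Exhaled fraction f = 1 − e^(−t/τ) → t = −τ·ln(1 − f) = −0.4425·ln(0.37) = 0.44 s.

0.44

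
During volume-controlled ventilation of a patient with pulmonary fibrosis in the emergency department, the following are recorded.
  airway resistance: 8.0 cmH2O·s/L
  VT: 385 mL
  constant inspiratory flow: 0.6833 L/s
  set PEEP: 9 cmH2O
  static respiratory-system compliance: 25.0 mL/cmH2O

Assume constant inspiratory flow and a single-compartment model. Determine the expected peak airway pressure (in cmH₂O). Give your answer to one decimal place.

29.9

Equation of motion (constant flow): PIP = Vt/C + R·V̇ + PEEP.
PIP = 385/25.0 + 8.0×0.6833 + 9 = 15.4 + 5.466 + 9 = 29.866 cmH2O.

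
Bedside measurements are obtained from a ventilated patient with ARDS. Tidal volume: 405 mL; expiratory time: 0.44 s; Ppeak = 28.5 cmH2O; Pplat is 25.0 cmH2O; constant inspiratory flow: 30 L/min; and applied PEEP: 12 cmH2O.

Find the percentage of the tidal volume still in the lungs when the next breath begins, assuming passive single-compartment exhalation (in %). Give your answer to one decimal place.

13.3

Flow: 30 L/min ÷ 60 = 0.5 L/s.
R = (PIP − Pplat)/V̇ = (28.5 − 25.0) / 0.5 = 3.5/0.5 = 7.0 cmH2O·s/L.
C = Vt/(Pplat − PEEP) = 405.0 / (25.0 − 12) = 405.0/13.0 = 31.154 mL/cmH2O.
τ = R × C = 7.0 × 0.03115 L/cmH2O = 0.2181 s.
Fraction remaining at end-expiration = e^(−Te/τ) = e^(−0.44/0.2181) = 0.133 → 13.3%.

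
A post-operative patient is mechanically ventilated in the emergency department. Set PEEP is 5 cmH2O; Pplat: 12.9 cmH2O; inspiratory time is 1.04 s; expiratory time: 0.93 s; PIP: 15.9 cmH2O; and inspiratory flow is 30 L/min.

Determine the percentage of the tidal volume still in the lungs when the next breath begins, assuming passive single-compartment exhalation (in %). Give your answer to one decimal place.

9.5

Flow: 30 L/min ÷ 60 = 0.5 L/s.
Vt = flow × Ti = 0.5 L/s × 1.04 s × 1000 mL/L = 520.0 mL.
R = (PIP − Pplat)/V̇ = (15.9 − 12.9) / 0.5 = 3.0/0.5 = 6.0 cmH2O·s/L.
C = Vt/(Pplat − PEEP) = 520.0 / (12.9 − 5) = 520.0/7.9 = 65.823 mL/cmH2O.
τ = R × C = 6.0 × 0.06582 L/cmH2O = 0.3949 s.
Fraction remaining at end-expiration = e^(−Te/τ) = e^(−0.93/0.3949) = 0.09489 → 9.489%.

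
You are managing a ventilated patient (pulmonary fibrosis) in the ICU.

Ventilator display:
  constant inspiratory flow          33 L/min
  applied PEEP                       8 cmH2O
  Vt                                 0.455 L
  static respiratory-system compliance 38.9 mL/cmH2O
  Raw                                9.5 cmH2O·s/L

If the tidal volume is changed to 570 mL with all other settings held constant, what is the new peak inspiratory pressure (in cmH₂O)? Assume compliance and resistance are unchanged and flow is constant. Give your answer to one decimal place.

27.9

Flow: 33 L/min ÷ 60 = 0.55 L/s.
PIP = Vt/C + R·V̇ + PEEP (constant-flow equation of motion).
Only the elastic term changes: ΔPIP = ΔVt / C = (570 − 455) / 38.9 = 2.956 cmH2O.
Original PIP = 455/38.9 + 9.5×0.55 + 8 = 24.922 cmH2O; new PIP = 24.922 + (2.956) = 27.878 cmH2O.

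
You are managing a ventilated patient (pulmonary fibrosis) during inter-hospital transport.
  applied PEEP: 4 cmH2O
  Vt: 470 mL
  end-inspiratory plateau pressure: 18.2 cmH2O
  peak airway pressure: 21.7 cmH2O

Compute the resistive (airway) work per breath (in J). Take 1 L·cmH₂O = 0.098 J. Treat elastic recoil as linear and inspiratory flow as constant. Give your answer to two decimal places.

With constant inspiratory flow the resistive pressure is constant at PIP − Pplat = 21.7 − 18.2 = 3.5 cmH2O, so resistive work = 3.5 × 0.470 = 1.645 L·cmH2O.
× 0.098 J/(L·cmH2O) → 0.1612 J.

0.16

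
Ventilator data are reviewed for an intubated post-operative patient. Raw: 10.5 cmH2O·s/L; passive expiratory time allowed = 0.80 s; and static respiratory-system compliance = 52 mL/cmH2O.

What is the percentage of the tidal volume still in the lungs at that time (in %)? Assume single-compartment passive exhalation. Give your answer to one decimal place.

τ = R × C = 10.5 × 52 mL/cmH2O = 10.5 × 0.052 L/cmH2O = 0.546 s.
Passive exhalation: V(t)/V₀ = e^(−t/τ) = e^(−0.80/0.546) = 0.231.
Fraction remaining = 0.231 → 23.1%.

23.1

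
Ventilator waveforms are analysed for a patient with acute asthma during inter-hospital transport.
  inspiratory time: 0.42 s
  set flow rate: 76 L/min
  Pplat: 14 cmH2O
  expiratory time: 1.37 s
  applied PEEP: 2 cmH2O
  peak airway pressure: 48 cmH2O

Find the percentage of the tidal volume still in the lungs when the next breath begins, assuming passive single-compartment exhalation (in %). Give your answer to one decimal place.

Flow: 76 L/min ÷ 60 = 1.2667 L/s.
Vt = flow × Ti = 1.2667 L/s × 0.42 s × 1000 mL/L = 532.01 mL.
R = (PIP − Pplat)/V̇ = (48 − 14) / 1.2667 = 34.0/1.2667 = 26.841 cmH2O·s/L.
C = Vt/(Pplat − PEEP) = 532.01 / (14 − 2) = 532.01/12.0 = 44.334 mL/cmH2O.
τ = R × C = 26.841 × 0.04433 L/cmH2O = 1.19 s.
Fraction remaining at end-expiration = e^(−Te/τ) = e^(−1.37/1.19) = 0.3162 → 31.62%.

31.6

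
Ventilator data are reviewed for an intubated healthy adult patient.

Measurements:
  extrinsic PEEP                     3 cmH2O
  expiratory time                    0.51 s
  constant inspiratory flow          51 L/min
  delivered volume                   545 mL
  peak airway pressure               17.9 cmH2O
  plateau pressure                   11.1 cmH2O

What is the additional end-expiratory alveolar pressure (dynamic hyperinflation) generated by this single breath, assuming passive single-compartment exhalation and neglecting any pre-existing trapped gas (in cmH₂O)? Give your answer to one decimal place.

Flow: 51 L/min ÷ 60 = 0.85 L/s.
R = (PIP − Pplat)/V̇ = (17.9 − 11.1) / 0.85 = 6.8/0.85 = 8.0 cmH2O·s/L.
C = Vt/(Pplat − PEEP) = 545.0 / (11.1 − 3) = 545.0/8.1 = 67.284 mL/cmH2O.
τ = R × C = 8.0 × 0.06728 L/cmH2O = 0.5382 s.
Fraction remaining = e^(−Te/τ) = e^(−0.51/0.5382) = 0.3877; trapped volume = 545.0 × 0.3877 = 211.3 mL.
Additional alveolar pressure from trapping ≈ V_trapped / C = 211.3 / 67.284 = 3.14 cmH2O.

3.1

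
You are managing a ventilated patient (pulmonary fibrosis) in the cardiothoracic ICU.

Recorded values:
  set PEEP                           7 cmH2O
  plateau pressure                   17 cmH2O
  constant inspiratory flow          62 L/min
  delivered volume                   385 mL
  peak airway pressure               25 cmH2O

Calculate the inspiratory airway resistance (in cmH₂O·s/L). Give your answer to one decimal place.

7.7

Flow: 62 L/min ÷ 60 = 1.0333 L/s.
Raw = (PIP − Pplat) / flow = (25 − 17) / 1.0333 = 8.0 / 1.0333 = 7.742 cmH2O·s/L.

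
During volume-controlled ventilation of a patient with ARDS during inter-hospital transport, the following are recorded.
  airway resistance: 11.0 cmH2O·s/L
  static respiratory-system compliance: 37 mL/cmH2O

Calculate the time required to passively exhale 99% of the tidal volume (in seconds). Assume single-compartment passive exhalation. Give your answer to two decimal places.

1.87

τ = R × C = 11.0 × 37 mL/cmH2O = 11.0 × 0.037 L/cmH2O = 0.407 s.
Exhaled fraction f = 1 − e^(−t/τ) → t = −τ·ln(1 − f) = −0.407·ln(0.01) = 1.874 s.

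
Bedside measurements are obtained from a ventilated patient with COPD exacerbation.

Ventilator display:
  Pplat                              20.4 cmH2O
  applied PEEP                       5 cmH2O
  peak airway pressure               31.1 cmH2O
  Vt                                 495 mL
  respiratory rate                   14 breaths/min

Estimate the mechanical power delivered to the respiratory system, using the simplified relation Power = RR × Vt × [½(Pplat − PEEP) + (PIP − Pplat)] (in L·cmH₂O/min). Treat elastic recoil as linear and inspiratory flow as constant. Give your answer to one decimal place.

127.5

Per-breath work = Vt × [½(Pplat−PEEP) + (PIP−Pplat)] = 0.495 × [0.5×15.4 + 10.7] = 0.495 × 18.4 = 9.108 L·cmH2O.
Power = 14 × 9.108 = 127.51 L·cmH2O/min.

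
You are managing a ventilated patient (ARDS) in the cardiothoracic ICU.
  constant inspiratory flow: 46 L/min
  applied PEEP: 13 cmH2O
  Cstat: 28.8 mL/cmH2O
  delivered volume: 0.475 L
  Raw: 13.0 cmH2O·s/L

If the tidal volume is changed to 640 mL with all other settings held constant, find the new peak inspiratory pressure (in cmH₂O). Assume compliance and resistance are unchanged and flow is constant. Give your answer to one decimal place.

45.2

Flow: 46 L/min ÷ 60 = 0.7667 L/s.
PIP = Vt/C + R·V̇ + PEEP (constant-flow equation of motion).
Only the elastic term changes: ΔPIP = ΔVt / C = (640 − 475) / 28.8 = 5.729 cmH2O.
Original PIP = 475/28.8 + 13.0×0.7667 + 13 = 39.46 cmH2O; new PIP = 39.46 + (5.729) = 45.189 cmH2O.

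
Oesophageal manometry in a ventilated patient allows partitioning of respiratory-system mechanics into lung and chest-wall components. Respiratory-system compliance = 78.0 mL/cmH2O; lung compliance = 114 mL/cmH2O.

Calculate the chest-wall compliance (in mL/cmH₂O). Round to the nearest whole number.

247

1/Ccw = 1/Crs − 1/CL.
1/Ccw = 1/78.0 − 1/114 = 0.004049.
Ccw = 246.97 mL/cmH2O.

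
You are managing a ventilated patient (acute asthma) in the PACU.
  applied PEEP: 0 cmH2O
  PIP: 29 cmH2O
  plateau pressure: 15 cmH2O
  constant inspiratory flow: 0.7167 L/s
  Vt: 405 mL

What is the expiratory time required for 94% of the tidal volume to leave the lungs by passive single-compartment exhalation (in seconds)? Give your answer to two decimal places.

1.48

R = (PIP − Pplat)/V̇ = (29 − 15) / 0.7167 = 14.0/0.7167 = 19.534 cmH2O·s/L.
C = Vt/(Pplat − PEEP) = 405.0 / (15 − 0) = 405.0/15.0 = 27.0 mL/cmH2O.
τ = R × C = 19.534 × 0.027 L/cmH2O = 0.5274 s.
t = −τ·ln(1 − 0.94) = −0.5274·ln(0.06) = 1.484 s.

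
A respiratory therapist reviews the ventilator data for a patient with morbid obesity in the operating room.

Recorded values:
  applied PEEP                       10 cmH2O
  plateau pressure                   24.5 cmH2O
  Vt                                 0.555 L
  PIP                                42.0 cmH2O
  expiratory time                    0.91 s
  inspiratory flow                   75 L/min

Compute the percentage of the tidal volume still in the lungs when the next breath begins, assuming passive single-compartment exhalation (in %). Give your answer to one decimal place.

18.3

Flow: 75 L/min ÷ 60 = 1.25 L/s.
R = (PIP − Pplat)/V̇ = (42.0 − 24.5) / 1.25 = 17.5/1.25 = 14.0 cmH2O·s/L.
C = Vt/(Pplat − PEEP) = 555.0 / (24.5 − 10) = 555.0/14.5 = 38.276 mL/cmH2O.
τ = R × C = 14.0 × 0.03828 L/cmH2O = 0.5359 s.
Fraction remaining at end-expiration = e^(−Te/τ) = e^(−0.91/0.5359) = 0.183 → 18.3%.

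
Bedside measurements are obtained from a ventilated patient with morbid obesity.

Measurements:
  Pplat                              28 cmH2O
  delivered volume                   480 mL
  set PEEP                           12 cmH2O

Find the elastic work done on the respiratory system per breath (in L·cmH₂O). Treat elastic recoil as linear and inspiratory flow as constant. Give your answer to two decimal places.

3.84

Elastic work ≈ ½ × (Pplat − PEEP) × Vt = 0.5 × (28 − 12) × 0.480 L = 0.5 × 16.0 × 0.480 = 3.84 L·cmH2O.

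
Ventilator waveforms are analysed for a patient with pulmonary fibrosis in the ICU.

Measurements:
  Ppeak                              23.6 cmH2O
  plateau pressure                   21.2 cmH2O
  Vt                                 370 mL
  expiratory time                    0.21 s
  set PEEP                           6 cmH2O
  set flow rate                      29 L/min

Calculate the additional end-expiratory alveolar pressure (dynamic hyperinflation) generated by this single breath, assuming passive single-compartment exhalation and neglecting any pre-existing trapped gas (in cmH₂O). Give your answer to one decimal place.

Flow: 29 L/min ÷ 60 = 0.4833 L/s.
R = (PIP − Pplat)/V̇ = (23.6 − 21.2) / 0.4833 = 2.4/0.4833 = 4.966 cmH2O·s/L.
C = Vt/(Pplat − PEEP) = 370.0 / (21.2 − 6) = 370.0/15.2 = 24.342 mL/cmH2O.
τ = R × C = 4.966 × 0.02434 L/cmH2O = 0.1209 s.
Fraction remaining = e^(−Te/τ) = e^(−0.21/0.1209) = 0.1761; trapped volume = 370.0 × 0.1761 = 65.157 mL.
Additional alveolar pressure from trapping ≈ V_trapped / C = 65.157 / 24.342 = 2.677 cmH2O.

2.7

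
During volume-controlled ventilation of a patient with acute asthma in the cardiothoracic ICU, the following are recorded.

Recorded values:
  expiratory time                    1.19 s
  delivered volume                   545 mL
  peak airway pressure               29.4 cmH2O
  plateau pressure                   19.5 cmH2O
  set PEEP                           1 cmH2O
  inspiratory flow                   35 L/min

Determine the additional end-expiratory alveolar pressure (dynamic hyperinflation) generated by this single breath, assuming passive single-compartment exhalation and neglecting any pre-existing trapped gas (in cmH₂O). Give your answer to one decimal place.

Flow: 35 L/min ÷ 60 = 0.5833 L/s.
R = (PIP − Pplat)/V̇ = (29.4 − 19.5) / 0.5833 = 9.9/0.5833 = 16.972 cmH2O·s/L.
C = Vt/(Pplat − PEEP) = 545.0 / (19.5 − 1) = 545.0/18.5 = 29.459 mL/cmH2O.
τ = R × C = 16.972 × 0.02946 L/cmH2O = 0.5 s.
Fraction remaining = e^(−Te/τ) = e^(−1.19/0.5) = 0.09255; trapped volume = 545.0 × 0.09255 = 50.44 mL.
Additional alveolar pressure from trapping ≈ V_trapped / C = 50.44 / 29.459 = 1.712 cmH2O.

1.7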